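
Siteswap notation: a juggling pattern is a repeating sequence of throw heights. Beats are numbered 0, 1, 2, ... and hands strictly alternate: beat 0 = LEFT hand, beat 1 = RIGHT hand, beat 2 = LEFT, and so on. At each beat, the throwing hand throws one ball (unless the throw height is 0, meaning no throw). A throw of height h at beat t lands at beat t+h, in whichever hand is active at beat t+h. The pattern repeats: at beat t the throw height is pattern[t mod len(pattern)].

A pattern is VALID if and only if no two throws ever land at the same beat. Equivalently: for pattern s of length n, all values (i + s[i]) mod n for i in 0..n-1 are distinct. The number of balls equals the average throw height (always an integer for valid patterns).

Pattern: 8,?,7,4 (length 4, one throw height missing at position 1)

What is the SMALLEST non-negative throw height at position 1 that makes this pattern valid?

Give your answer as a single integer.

Answer: 1

Derivation:
i=0: (0 + 8) mod 4 = 0
i=1: s[i]=? (unknown)
i=2: (2 + 7) mod 4 = 1
i=3: (3 + 4) mod 4 = 3
Known residues: [0, 1, 3]; need a permutation of 0..3, so missing residue r = 2
Need (1 + s) mod 4 = 2; smallest s = (2 - 1) mod 4 = 1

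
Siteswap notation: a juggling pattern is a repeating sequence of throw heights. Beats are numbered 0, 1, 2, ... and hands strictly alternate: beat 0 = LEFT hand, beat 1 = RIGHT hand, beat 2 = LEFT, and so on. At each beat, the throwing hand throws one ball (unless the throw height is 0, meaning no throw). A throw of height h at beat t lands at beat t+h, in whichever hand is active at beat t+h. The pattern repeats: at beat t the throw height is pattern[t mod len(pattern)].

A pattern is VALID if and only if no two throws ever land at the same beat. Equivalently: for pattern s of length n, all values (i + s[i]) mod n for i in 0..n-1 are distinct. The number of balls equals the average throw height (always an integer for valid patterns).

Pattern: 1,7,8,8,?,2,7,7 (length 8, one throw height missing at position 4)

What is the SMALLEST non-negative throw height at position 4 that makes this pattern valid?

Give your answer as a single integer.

i=0: (0 + 1) mod 8 = 1
i=1: (1 + 7) mod 8 = 0
i=2: (2 + 8) mod 8 = 2
i=3: (3 + 8) mod 8 = 3
i=4: s[i]=? (unknown)
i=5: (5 + 2) mod 8 = 7
i=6: (6 + 7) mod 8 = 5
i=7: (7 + 7) mod 8 = 6
Known residues: [0, 1, 2, 3, 5, 6, 7]; need a permutation of 0..7, so missing residue r = 4
Need (4 + s) mod 8 = 4; smallest s = (4 - 4) mod 8 = 0

Answer: 0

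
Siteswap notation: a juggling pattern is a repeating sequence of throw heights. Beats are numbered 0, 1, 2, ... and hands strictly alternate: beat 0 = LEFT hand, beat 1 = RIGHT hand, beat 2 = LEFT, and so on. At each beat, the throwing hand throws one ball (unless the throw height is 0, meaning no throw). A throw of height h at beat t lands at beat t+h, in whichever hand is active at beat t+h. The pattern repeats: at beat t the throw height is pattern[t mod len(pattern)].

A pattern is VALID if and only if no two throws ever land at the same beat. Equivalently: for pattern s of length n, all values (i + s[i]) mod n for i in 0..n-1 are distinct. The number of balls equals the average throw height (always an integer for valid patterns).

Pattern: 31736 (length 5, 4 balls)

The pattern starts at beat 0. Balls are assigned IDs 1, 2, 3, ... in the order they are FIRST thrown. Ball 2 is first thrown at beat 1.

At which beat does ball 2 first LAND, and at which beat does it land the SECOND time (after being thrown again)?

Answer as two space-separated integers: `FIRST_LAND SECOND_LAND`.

Answer: 2 9

Derivation:
Beat 0 (L): throw ball1 h=3 -> lands@3:R; in-air after throw: [b1@3:R]
Beat 1 (R): throw ball2 h=1 -> lands@2:L; in-air after throw: [b2@2:L b1@3:R]
Beat 2 (L): throw ball2 h=7 -> lands@9:R; in-air after throw: [b1@3:R b2@9:R]
Beat 3 (R): throw ball1 h=3 -> lands@6:L; in-air after throw: [b1@6:L b2@9:R]
Beat 4 (L): throw ball3 h=6 -> lands@10:L; in-air after throw: [b1@6:L b2@9:R b3@10:L]
Beat 5 (R): throw ball4 h=3 -> lands@8:L; in-air after throw: [b1@6:L b4@8:L b2@9:R b3@10:L]
Beat 6 (L): throw ball1 h=1 -> lands@7:R; in-air after throw: [b1@7:R b4@8:L b2@9:R b3@10:L]
Beat 7 (R): throw ball1 h=7 -> lands@14:L; in-air after throw: [b4@8:L b2@9:R b3@10:L b1@14:L]
Beat 8 (L): throw ball4 h=3 -> lands@11:R; in-air after throw: [b2@9:R b3@10:L b4@11:R b1@14:L]
Beat 9 (R): throw ball2 h=6 -> lands@15:R; in-air after throw: [b3@10:L b4@11:R b1@14:L b2@15:R]
Ball 2: thrown@1 h=1 -> first land @2; rethrown@2 h=7 -> second land @9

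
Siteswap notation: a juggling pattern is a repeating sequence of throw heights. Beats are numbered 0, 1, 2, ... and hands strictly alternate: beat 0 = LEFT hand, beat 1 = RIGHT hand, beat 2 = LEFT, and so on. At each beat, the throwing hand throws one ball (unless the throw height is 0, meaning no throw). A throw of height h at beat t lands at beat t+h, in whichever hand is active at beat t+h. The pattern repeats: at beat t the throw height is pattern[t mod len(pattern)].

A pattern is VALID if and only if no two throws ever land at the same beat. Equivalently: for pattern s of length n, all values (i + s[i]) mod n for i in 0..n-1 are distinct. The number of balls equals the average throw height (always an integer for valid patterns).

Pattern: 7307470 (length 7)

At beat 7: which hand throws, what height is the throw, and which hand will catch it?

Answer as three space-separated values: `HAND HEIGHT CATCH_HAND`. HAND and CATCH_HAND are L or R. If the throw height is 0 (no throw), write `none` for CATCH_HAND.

Beat 7: 7 mod 2 = 1, so hand = R
Throw height = pattern[7 mod 7] = pattern[0] = 7
Lands at beat 7+7=14, 14 mod 2 = 0, so catch hand = L

Answer: R 7 L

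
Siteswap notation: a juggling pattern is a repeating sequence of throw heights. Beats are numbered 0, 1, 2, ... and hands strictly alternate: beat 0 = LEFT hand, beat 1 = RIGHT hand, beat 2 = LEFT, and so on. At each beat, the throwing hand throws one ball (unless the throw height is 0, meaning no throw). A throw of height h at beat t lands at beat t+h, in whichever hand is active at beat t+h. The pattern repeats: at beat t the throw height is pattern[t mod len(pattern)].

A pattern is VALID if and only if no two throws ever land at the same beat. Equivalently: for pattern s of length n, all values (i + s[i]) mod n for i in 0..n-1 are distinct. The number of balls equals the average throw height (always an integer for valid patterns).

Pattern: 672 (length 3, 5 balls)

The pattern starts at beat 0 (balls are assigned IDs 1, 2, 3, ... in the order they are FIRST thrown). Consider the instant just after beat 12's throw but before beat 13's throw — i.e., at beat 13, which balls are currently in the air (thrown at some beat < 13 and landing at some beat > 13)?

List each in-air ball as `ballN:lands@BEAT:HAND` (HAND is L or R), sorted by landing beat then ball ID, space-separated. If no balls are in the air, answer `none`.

Beat 0 (L): throw ball1 h=6 -> lands@6:L; in-air after throw: [b1@6:L]
Beat 1 (R): throw ball2 h=7 -> lands@8:L; in-air after throw: [b1@6:L b2@8:L]
Beat 2 (L): throw ball3 h=2 -> lands@4:L; in-air after throw: [b3@4:L b1@6:L b2@8:L]
Beat 3 (R): throw ball4 h=6 -> lands@9:R; in-air after throw: [b3@4:L b1@6:L b2@8:L b4@9:R]
Beat 4 (L): throw ball3 h=7 -> lands@11:R; in-air after throw: [b1@6:L b2@8:L b4@9:R b3@11:R]
Beat 5 (R): throw ball5 h=2 -> lands@7:R; in-air after throw: [b1@6:L b5@7:R b2@8:L b4@9:R b3@11:R]
Beat 6 (L): throw ball1 h=6 -> lands@12:L; in-air after throw: [b5@7:R b2@8:L b4@9:R b3@11:R b1@12:L]
Beat 7 (R): throw ball5 h=7 -> lands@14:L; in-air after throw: [b2@8:L b4@9:R b3@11:R b1@12:L b5@14:L]
Beat 8 (L): throw ball2 h=2 -> lands@10:L; in-air after throw: [b4@9:R b2@10:L b3@11:R b1@12:L b5@14:L]
Beat 9 (R): throw ball4 h=6 -> lands@15:R; in-air after throw: [b2@10:L b3@11:R b1@12:L b5@14:L b4@15:R]
Beat 10 (L): throw ball2 h=7 -> lands@17:R; in-air after throw: [b3@11:R b1@12:L b5@14:L b4@15:R b2@17:R]
Beat 11 (R): throw ball3 h=2 -> lands@13:R; in-air after throw: [b1@12:L b3@13:R b5@14:L b4@15:R b2@17:R]
Beat 12 (L): throw ball1 h=6 -> lands@18:L; in-air after throw: [b3@13:R b5@14:L b4@15:R b2@17:R b1@18:L]
Beat 13 (R): throw ball3 h=7 -> lands@20:L; in-air after throw: [b5@14:L b4@15:R b2@17:R b1@18:L b3@20:L]

Answer: ball5:lands@14:L ball4:lands@15:R ball2:lands@17:R ball1:lands@18:L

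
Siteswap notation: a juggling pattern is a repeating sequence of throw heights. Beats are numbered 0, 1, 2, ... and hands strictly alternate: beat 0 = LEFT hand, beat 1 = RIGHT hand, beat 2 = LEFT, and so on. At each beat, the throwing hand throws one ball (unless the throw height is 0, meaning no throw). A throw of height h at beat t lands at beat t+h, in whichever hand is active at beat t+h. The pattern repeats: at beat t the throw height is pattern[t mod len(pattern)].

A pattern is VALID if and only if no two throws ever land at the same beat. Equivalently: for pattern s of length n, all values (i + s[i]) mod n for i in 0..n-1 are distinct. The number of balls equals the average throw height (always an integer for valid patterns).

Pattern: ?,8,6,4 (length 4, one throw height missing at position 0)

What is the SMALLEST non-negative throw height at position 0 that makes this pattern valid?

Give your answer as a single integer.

i=0: s[i]=? (unknown)
i=1: (1 + 8) mod 4 = 1
i=2: (2 + 6) mod 4 = 0
i=3: (3 + 4) mod 4 = 3
Known residues: [0, 1, 3]; need a permutation of 0..3, so missing residue r = 2
Need (0 + s) mod 4 = 2; smallest s = (2 - 0) mod 4 = 2

Answer: 2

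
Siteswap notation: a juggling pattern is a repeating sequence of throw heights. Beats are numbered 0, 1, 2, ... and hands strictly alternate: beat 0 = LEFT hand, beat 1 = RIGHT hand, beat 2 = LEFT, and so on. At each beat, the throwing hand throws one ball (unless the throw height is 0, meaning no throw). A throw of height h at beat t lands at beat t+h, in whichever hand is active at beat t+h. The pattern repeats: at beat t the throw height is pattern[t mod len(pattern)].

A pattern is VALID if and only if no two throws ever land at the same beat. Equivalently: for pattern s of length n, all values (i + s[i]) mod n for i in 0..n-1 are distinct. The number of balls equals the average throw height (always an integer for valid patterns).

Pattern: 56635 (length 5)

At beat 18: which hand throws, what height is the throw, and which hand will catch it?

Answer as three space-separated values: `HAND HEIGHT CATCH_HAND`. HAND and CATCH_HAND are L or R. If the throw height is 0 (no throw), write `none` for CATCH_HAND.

Answer: L 3 R

Derivation:
Beat 18: 18 mod 2 = 0, so hand = L
Throw height = pattern[18 mod 5] = pattern[3] = 3
Lands at beat 18+3=21, 21 mod 2 = 1, so catch hand = R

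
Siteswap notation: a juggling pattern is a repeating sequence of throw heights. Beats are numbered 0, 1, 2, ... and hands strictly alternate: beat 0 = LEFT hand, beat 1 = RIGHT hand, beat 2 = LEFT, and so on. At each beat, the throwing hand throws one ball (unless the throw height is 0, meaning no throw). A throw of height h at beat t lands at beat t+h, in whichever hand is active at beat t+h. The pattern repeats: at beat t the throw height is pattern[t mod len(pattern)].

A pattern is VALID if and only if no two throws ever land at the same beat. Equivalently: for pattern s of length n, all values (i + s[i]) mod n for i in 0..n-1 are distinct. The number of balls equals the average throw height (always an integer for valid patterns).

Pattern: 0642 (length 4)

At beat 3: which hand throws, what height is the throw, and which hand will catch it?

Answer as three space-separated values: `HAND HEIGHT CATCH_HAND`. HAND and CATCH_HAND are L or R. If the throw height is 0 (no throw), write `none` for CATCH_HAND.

Answer: R 2 R

Derivation:
Beat 3: 3 mod 2 = 1, so hand = R
Throw height = pattern[3 mod 4] = pattern[3] = 2
Lands at beat 3+2=5, 5 mod 2 = 1, so catch hand = R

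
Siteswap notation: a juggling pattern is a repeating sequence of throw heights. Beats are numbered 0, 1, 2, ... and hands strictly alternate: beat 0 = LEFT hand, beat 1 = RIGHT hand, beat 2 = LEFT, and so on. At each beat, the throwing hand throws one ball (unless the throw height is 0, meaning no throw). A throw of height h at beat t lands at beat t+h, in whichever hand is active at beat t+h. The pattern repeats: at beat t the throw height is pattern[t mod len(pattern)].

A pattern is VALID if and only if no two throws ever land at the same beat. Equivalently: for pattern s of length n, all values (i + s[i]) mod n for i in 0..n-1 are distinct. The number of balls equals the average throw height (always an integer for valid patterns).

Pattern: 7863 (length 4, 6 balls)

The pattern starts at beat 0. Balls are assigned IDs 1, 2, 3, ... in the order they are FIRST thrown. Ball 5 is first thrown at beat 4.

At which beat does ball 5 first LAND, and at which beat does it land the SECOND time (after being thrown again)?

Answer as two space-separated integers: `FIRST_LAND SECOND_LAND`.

Beat 0 (L): throw ball1 h=7 -> lands@7:R; in-air after throw: [b1@7:R]
Beat 1 (R): throw ball2 h=8 -> lands@9:R; in-air after throw: [b1@7:R b2@9:R]
Beat 2 (L): throw ball3 h=6 -> lands@8:L; in-air after throw: [b1@7:R b3@8:L b2@9:R]
Beat 3 (R): throw ball4 h=3 -> lands@6:L; in-air after throw: [b4@6:L b1@7:R b3@8:L b2@9:R]
Beat 4 (L): throw ball5 h=7 -> lands@11:R; in-air after throw: [b4@6:L b1@7:R b3@8:L b2@9:R b5@11:R]
Beat 5 (R): throw ball6 h=8 -> lands@13:R; in-air after throw: [b4@6:L b1@7:R b3@8:L b2@9:R b5@11:R b6@13:R]
Beat 6 (L): throw ball4 h=6 -> lands@12:L; in-air after throw: [b1@7:R b3@8:L b2@9:R b5@11:R b4@12:L b6@13:R]
Beat 7 (R): throw ball1 h=3 -> lands@10:L; in-air after throw: [b3@8:L b2@9:R b1@10:L b5@11:R b4@12:L b6@13:R]
Beat 8 (L): throw ball3 h=7 -> lands@15:R; in-air after throw: [b2@9:R b1@10:L b5@11:R b4@12:L b6@13:R b3@15:R]
Beat 9 (R): throw ball2 h=8 -> lands@17:R; in-air after throw: [b1@10:L b5@11:R b4@12:L b6@13:R b3@15:R b2@17:R]
Beat 10 (L): throw ball1 h=6 -> lands@16:L; in-air after throw: [b5@11:R b4@12:L b6@13:R b3@15:R b1@16:L b2@17:R]
Beat 11 (R): throw ball5 h=3 -> lands@14:L; in-air after throw: [b4@12:L b6@13:R b5@14:L b3@15:R b1@16:L b2@17:R]
Beat 12 (L): throw ball4 h=7 -> lands@19:R; in-air after throw: [b6@13:R b5@14:L b3@15:R b1@16:L b2@17:R b4@19:R]
Beat 13 (R): throw ball6 h=8 -> lands@21:R; in-air after throw: [b5@14:L b3@15:R b1@16:L b2@17:R b4@19:R b6@21:R]
Beat 14 (L): throw ball5 h=6 -> lands@20:L; in-air after throw: [b3@15:R b1@16:L b2@17:R b4@19:R b5@20:L b6@21:R]
Ball 5: thrown@4 h=7 -> first land @11; rethrown@11 h=3 -> second land @14

Answer: 11 14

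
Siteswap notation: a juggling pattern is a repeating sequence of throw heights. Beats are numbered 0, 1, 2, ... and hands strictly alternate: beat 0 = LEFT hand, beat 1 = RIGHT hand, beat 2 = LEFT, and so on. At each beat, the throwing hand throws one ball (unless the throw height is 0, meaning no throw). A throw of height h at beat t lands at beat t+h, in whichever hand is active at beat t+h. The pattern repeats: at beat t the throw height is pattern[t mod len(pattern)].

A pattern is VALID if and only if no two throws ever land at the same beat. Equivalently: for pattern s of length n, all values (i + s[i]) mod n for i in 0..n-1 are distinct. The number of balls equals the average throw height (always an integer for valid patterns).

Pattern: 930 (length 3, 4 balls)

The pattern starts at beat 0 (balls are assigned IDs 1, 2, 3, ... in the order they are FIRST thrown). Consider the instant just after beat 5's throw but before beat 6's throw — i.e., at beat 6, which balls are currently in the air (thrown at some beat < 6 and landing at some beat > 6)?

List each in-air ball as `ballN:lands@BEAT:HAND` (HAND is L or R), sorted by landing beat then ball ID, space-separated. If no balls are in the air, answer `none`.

Beat 0 (L): throw ball1 h=9 -> lands@9:R; in-air after throw: [b1@9:R]
Beat 1 (R): throw ball2 h=3 -> lands@4:L; in-air after throw: [b2@4:L b1@9:R]
Beat 3 (R): throw ball3 h=9 -> lands@12:L; in-air after throw: [b2@4:L b1@9:R b3@12:L]
Beat 4 (L): throw ball2 h=3 -> lands@7:R; in-air after throw: [b2@7:R b1@9:R b3@12:L]
Beat 6 (L): throw ball4 h=9 -> lands@15:R; in-air after throw: [b2@7:R b1@9:R b3@12:L b4@15:R]

Answer: ball2:lands@7:R ball1:lands@9:R ball3:lands@12:L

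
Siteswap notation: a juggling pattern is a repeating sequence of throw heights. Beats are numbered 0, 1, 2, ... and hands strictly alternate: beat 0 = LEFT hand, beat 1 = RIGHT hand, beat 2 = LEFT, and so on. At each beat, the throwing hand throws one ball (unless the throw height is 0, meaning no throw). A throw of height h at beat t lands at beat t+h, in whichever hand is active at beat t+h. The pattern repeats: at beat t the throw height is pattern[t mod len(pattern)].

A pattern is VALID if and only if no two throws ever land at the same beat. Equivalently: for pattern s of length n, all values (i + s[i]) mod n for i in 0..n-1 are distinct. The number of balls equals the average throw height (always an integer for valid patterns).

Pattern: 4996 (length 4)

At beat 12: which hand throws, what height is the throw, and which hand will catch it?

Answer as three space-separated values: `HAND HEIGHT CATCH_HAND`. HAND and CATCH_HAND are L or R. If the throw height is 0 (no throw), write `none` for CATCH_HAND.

Beat 12: 12 mod 2 = 0, so hand = L
Throw height = pattern[12 mod 4] = pattern[0] = 4
Lands at beat 12+4=16, 16 mod 2 = 0, so catch hand = L

Answer: L 4 L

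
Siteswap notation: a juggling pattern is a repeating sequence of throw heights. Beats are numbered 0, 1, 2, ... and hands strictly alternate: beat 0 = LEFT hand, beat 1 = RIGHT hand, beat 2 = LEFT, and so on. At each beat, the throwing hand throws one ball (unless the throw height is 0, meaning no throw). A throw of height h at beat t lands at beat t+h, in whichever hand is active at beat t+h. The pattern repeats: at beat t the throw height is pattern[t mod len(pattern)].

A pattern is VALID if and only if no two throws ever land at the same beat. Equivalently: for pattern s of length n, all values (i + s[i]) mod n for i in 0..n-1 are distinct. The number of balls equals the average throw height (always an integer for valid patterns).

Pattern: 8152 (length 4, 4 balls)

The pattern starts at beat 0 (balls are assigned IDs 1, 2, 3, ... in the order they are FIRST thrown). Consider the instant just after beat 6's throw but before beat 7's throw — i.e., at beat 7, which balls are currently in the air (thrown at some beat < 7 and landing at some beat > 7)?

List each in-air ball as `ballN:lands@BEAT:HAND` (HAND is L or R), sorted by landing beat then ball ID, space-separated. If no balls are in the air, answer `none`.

Beat 0 (L): throw ball1 h=8 -> lands@8:L; in-air after throw: [b1@8:L]
Beat 1 (R): throw ball2 h=1 -> lands@2:L; in-air after throw: [b2@2:L b1@8:L]
Beat 2 (L): throw ball2 h=5 -> lands@7:R; in-air after throw: [b2@7:R b1@8:L]
Beat 3 (R): throw ball3 h=2 -> lands@5:R; in-air after throw: [b3@5:R b2@7:R b1@8:L]
Beat 4 (L): throw ball4 h=8 -> lands@12:L; in-air after throw: [b3@5:R b2@7:R b1@8:L b4@12:L]
Beat 5 (R): throw ball3 h=1 -> lands@6:L; in-air after throw: [b3@6:L b2@7:R b1@8:L b4@12:L]
Beat 6 (L): throw ball3 h=5 -> lands@11:R; in-air after throw: [b2@7:R b1@8:L b3@11:R b4@12:L]
Beat 7 (R): throw ball2 h=2 -> lands@9:R; in-air after throw: [b1@8:L b2@9:R b3@11:R b4@12:L]

Answer: ball1:lands@8:L ball3:lands@11:R ball4:lands@12:L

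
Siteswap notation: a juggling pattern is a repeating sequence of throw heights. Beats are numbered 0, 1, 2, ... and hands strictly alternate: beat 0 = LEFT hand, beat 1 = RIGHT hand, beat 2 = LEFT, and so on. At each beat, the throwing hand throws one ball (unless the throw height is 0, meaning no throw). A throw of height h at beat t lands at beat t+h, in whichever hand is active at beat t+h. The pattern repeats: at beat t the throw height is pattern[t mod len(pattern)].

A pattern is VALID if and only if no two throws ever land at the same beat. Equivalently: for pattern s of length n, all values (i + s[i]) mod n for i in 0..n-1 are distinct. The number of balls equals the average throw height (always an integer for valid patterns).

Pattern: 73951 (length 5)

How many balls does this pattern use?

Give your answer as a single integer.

Answer: 5

Derivation:
Pattern = [7, 3, 9, 5, 1], length n = 5
  position 0: throw height = 7, running sum = 7
  position 1: throw height = 3, running sum = 10
  position 2: throw height = 9, running sum = 19
  position 3: throw height = 5, running sum = 24
  position 4: throw height = 1, running sum = 25
Total sum = 25; balls = sum / n = 25 / 5 = 5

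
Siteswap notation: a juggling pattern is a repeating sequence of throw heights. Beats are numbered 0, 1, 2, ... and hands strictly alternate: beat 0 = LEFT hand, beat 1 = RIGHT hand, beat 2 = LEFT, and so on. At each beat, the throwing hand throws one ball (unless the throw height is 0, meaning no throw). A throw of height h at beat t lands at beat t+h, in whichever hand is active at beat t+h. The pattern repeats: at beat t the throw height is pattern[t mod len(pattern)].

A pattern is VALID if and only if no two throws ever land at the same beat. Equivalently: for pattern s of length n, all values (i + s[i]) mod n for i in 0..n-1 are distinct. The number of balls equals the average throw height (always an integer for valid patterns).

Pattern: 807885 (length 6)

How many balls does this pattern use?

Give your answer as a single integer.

Pattern = [8, 0, 7, 8, 8, 5], length n = 6
  position 0: throw height = 8, running sum = 8
  position 1: throw height = 0, running sum = 8
  position 2: throw height = 7, running sum = 15
  position 3: throw height = 8, running sum = 23
  position 4: throw height = 8, running sum = 31
  position 5: throw height = 5, running sum = 36
Total sum = 36; balls = sum / n = 36 / 6 = 6

Answer: 6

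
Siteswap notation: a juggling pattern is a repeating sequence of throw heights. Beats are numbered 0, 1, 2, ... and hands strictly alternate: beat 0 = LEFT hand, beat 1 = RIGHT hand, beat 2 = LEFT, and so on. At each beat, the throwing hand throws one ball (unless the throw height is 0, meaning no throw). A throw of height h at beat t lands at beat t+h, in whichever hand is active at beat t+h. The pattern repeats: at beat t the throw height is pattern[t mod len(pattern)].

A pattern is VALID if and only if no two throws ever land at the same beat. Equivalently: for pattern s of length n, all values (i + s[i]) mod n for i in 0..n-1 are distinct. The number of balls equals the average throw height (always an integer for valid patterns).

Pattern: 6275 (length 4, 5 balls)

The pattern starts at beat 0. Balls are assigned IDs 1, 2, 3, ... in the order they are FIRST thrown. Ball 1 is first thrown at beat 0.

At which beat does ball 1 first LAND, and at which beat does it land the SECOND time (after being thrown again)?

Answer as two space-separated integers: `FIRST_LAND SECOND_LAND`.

Answer: 6 13

Derivation:
Beat 0 (L): throw ball1 h=6 -> lands@6:L; in-air after throw: [b1@6:L]
Beat 1 (R): throw ball2 h=2 -> lands@3:R; in-air after throw: [b2@3:R b1@6:L]
Beat 2 (L): throw ball3 h=7 -> lands@9:R; in-air after throw: [b2@3:R b1@6:L b3@9:R]
Beat 3 (R): throw ball2 h=5 -> lands@8:L; in-air after throw: [b1@6:L b2@8:L b3@9:R]
Beat 4 (L): throw ball4 h=6 -> lands@10:L; in-air after throw: [b1@6:L b2@8:L b3@9:R b4@10:L]
Beat 5 (R): throw ball5 h=2 -> lands@7:R; in-air after throw: [b1@6:L b5@7:R b2@8:L b3@9:R b4@10:L]
Beat 6 (L): throw ball1 h=7 -> lands@13:R; in-air after throw: [b5@7:R b2@8:L b3@9:R b4@10:L b1@13:R]
Beat 7 (R): throw ball5 h=5 -> lands@12:L; in-air after throw: [b2@8:L b3@9:R b4@10:L b5@12:L b1@13:R]
Beat 8 (L): throw ball2 h=6 -> lands@14:L; in-air after throw: [b3@9:R b4@10:L b5@12:L b1@13:R b2@14:L]
Beat 9 (R): throw ball3 h=2 -> lands@11:R; in-air after throw: [b4@10:L b3@11:R b5@12:L b1@13:R b2@14:L]
Beat 10 (L): throw ball4 h=7 -> lands@17:R; in-air after throw: [b3@11:R b5@12:L b1@13:R b2@14:L b4@17:R]
Beat 11 (R): throw ball3 h=5 -> lands@16:L; in-air after throw: [b5@12:L b1@13:R b2@14:L b3@16:L b4@17:R]
Beat 12 (L): throw ball5 h=6 -> lands@18:L; in-air after throw: [b1@13:R b2@14:L b3@16:L b4@17:R b5@18:L]
Beat 13 (R): throw ball1 h=2 -> lands@15:R; in-air after throw: [b2@14:L b1@15:R b3@16:L b4@17:R b5@18:L]
Ball 1: thrown@0 h=6 -> first land @6; rethrown@6 h=7 -> second land @13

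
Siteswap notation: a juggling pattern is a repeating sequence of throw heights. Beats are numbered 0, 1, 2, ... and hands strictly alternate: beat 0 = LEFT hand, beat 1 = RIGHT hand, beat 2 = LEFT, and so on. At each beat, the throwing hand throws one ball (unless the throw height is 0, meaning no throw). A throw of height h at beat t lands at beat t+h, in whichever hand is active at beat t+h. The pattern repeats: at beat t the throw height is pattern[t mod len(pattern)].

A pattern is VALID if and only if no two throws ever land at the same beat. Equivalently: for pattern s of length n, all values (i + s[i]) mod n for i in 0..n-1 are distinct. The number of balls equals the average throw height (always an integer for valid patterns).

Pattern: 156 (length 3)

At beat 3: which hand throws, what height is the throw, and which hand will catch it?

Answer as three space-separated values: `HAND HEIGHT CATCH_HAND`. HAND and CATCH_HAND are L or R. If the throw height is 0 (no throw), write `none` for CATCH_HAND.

Beat 3: 3 mod 2 = 1, so hand = R
Throw height = pattern[3 mod 3] = pattern[0] = 1
Lands at beat 3+1=4, 4 mod 2 = 0, so catch hand = L

Answer: R 1 L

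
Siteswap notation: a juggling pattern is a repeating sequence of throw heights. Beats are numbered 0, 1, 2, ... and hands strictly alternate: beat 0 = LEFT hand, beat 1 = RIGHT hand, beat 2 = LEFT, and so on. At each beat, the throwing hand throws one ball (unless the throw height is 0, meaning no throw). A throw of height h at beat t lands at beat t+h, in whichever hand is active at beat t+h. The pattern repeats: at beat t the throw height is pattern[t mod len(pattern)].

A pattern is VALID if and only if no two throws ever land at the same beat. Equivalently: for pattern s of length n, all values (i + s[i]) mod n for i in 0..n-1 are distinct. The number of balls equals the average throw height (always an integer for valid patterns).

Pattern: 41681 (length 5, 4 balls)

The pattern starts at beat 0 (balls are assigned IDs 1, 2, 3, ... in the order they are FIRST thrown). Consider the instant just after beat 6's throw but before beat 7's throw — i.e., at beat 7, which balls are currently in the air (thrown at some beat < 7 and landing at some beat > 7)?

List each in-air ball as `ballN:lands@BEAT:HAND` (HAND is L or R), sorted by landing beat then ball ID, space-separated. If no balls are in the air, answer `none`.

Beat 0 (L): throw ball1 h=4 -> lands@4:L; in-air after throw: [b1@4:L]
Beat 1 (R): throw ball2 h=1 -> lands@2:L; in-air after throw: [b2@2:L b1@4:L]
Beat 2 (L): throw ball2 h=6 -> lands@8:L; in-air after throw: [b1@4:L b2@8:L]
Beat 3 (R): throw ball3 h=8 -> lands@11:R; in-air after throw: [b1@4:L b2@8:L b3@11:R]
Beat 4 (L): throw ball1 h=1 -> lands@5:R; in-air after throw: [b1@5:R b2@8:L b3@11:R]
Beat 5 (R): throw ball1 h=4 -> lands@9:R; in-air after throw: [b2@8:L b1@9:R b3@11:R]
Beat 6 (L): throw ball4 h=1 -> lands@7:R; in-air after throw: [b4@7:R b2@8:L b1@9:R b3@11:R]
Beat 7 (R): throw ball4 h=6 -> lands@13:R; in-air after throw: [b2@8:L b1@9:R b3@11:R b4@13:R]

Answer: ball2:lands@8:L ball1:lands@9:R ball3:lands@11:R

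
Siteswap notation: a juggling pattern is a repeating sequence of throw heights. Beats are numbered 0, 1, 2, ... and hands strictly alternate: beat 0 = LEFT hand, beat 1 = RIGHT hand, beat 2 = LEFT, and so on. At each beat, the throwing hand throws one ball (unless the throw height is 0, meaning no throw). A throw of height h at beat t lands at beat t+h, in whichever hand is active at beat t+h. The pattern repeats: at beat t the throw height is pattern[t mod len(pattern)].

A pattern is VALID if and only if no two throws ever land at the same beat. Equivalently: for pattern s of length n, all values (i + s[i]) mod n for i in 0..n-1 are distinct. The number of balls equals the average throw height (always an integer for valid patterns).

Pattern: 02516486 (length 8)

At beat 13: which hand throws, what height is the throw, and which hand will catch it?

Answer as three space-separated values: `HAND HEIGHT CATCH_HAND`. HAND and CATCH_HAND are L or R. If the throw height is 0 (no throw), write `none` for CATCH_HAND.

Beat 13: 13 mod 2 = 1, so hand = R
Throw height = pattern[13 mod 8] = pattern[5] = 4
Lands at beat 13+4=17, 17 mod 2 = 1, so catch hand = R

Answer: R 4 R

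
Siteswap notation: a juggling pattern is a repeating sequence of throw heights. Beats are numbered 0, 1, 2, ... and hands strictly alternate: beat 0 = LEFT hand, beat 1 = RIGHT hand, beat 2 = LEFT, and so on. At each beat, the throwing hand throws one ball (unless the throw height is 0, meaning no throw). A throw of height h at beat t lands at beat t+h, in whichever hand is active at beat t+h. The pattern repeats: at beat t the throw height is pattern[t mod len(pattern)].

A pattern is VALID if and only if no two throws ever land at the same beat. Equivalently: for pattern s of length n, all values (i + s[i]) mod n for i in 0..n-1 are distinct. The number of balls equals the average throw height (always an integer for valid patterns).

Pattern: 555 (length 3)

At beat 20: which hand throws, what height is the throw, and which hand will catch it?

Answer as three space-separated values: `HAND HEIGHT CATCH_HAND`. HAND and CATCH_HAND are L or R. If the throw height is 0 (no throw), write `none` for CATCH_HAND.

Answer: L 5 R

Derivation:
Beat 20: 20 mod 2 = 0, so hand = L
Throw height = pattern[20 mod 3] = pattern[2] = 5
Lands at beat 20+5=25, 25 mod 2 = 1, so catch hand = R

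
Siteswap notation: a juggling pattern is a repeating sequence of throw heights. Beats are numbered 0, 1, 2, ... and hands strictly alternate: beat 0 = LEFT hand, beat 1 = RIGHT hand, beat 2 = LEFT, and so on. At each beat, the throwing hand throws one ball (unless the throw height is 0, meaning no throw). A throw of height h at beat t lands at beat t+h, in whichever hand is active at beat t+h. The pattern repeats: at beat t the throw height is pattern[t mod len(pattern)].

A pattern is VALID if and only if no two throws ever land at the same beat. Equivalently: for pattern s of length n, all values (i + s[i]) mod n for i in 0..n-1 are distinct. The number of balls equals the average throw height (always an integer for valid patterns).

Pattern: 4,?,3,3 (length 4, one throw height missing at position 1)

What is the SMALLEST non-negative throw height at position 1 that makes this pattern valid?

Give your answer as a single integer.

Answer: 2

Derivation:
i=0: (0 + 4) mod 4 = 0
i=1: s[i]=? (unknown)
i=2: (2 + 3) mod 4 = 1
i=3: (3 + 3) mod 4 = 2
Known residues: [0, 1, 2]; need a permutation of 0..3, so missing residue r = 3
Need (1 + s) mod 4 = 3; smallest s = (3 - 1) mod 4 = 2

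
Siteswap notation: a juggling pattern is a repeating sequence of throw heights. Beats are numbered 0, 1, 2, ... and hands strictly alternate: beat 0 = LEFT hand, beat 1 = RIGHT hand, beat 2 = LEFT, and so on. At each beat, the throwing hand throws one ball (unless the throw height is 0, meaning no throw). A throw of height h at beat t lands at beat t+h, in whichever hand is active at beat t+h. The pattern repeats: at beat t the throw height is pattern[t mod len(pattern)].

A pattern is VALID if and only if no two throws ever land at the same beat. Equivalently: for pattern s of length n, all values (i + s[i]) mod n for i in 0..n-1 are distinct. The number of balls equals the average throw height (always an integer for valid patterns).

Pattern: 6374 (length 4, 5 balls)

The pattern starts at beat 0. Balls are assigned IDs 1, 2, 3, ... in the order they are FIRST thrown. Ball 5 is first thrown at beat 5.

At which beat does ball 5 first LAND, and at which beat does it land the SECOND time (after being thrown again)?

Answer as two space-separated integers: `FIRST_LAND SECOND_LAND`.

Beat 0 (L): throw ball1 h=6 -> lands@6:L; in-air after throw: [b1@6:L]
Beat 1 (R): throw ball2 h=3 -> lands@4:L; in-air after throw: [b2@4:L b1@6:L]
Beat 2 (L): throw ball3 h=7 -> lands@9:R; in-air after throw: [b2@4:L b1@6:L b3@9:R]
Beat 3 (R): throw ball4 h=4 -> lands@7:R; in-air after throw: [b2@4:L b1@6:L b4@7:R b3@9:R]
Beat 4 (L): throw ball2 h=6 -> lands@10:L; in-air after throw: [b1@6:L b4@7:R b3@9:R b2@10:L]
Beat 5 (R): throw ball5 h=3 -> lands@8:L; in-air after throw: [b1@6:L b4@7:R b5@8:L b3@9:R b2@10:L]
Beat 6 (L): throw ball1 h=7 -> lands@13:R; in-air after throw: [b4@7:R b5@8:L b3@9:R b2@10:L b1@13:R]
Beat 7 (R): throw ball4 h=4 -> lands@11:R; in-air after throw: [b5@8:L b3@9:R b2@10:L b4@11:R b1@13:R]
Beat 8 (L): throw ball5 h=6 -> lands@14:L; in-air after throw: [b3@9:R b2@10:L b4@11:R b1@13:R b5@14:L]
Beat 9 (R): throw ball3 h=3 -> lands@12:L; in-air after throw: [b2@10:L b4@11:R b3@12:L b1@13:R b5@14:L]
Beat 10 (L): throw ball2 h=7 -> lands@17:R; in-air after throw: [b4@11:R b3@12:L b1@13:R b5@14:L b2@17:R]
Beat 11 (R): throw ball4 h=4 -> lands@15:R; in-air after throw: [b3@12:L b1@13:R b5@14:L b4@15:R b2@17:R]
Beat 12 (L): throw ball3 h=6 -> lands@18:L; in-air after throw: [b1@13:R b5@14:L b4@15:R b2@17:R b3@18:L]
Ball 5: thrown@5 h=3 -> first land @8; rethrown@8 h=6 -> second land @14

Answer: 8 14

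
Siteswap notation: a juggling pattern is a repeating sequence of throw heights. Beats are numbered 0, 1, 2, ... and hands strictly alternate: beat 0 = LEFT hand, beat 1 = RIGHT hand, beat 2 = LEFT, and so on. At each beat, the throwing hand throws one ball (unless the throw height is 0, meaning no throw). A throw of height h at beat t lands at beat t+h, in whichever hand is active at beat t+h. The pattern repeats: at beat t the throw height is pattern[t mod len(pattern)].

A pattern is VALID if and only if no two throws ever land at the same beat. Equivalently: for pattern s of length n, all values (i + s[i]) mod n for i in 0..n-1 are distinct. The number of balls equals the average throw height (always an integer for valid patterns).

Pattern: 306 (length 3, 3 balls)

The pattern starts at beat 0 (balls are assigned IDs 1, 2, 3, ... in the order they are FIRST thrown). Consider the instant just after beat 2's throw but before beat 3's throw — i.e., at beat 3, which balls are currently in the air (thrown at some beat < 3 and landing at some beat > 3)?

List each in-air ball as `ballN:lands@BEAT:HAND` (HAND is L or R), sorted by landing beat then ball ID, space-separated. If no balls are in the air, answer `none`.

Beat 0 (L): throw ball1 h=3 -> lands@3:R; in-air after throw: [b1@3:R]
Beat 2 (L): throw ball2 h=6 -> lands@8:L; in-air after throw: [b1@3:R b2@8:L]
Beat 3 (R): throw ball1 h=3 -> lands@6:L; in-air after throw: [b1@6:L b2@8:L]

Answer: ball2:lands@8:L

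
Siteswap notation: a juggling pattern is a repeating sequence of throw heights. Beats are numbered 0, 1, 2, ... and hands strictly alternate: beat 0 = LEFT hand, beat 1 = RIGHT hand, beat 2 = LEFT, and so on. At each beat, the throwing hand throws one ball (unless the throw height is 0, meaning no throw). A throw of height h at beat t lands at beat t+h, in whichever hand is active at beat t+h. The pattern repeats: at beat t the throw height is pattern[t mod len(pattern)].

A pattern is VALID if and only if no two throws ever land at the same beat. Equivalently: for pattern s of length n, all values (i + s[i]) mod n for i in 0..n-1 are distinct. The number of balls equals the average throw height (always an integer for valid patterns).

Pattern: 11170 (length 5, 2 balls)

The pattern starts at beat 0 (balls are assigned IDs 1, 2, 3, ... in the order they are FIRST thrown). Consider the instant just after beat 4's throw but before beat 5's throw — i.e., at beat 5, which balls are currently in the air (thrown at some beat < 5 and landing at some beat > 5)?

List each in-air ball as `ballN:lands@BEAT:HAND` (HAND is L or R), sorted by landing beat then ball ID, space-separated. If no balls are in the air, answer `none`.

Answer: ball1:lands@10:L

Derivation:
Beat 0 (L): throw ball1 h=1 -> lands@1:R; in-air after throw: [b1@1:R]
Beat 1 (R): throw ball1 h=1 -> lands@2:L; in-air after throw: [b1@2:L]
Beat 2 (L): throw ball1 h=1 -> lands@3:R; in-air after throw: [b1@3:R]
Beat 3 (R): throw ball1 h=7 -> lands@10:L; in-air after throw: [b1@10:L]
Beat 5 (R): throw ball2 h=1 -> lands@6:L; in-air after throw: [b2@6:L b1@10:L]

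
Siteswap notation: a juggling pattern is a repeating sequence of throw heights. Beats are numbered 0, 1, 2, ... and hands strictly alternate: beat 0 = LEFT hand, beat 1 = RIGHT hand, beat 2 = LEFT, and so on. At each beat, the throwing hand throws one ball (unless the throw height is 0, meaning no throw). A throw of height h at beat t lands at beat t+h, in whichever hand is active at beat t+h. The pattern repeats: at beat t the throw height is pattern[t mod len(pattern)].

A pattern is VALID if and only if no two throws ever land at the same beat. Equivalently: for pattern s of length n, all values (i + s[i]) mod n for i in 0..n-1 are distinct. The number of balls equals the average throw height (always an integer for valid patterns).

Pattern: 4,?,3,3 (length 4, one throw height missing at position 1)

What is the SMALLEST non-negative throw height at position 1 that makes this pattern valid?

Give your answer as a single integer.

Answer: 2

Derivation:
i=0: (0 + 4) mod 4 = 0
i=1: s[i]=? (unknown)
i=2: (2 + 3) mod 4 = 1
i=3: (3 + 3) mod 4 = 2
Known residues: [0, 1, 2]; need a permutation of 0..3, so missing residue r = 3
Need (1 + s) mod 4 = 3; smallest s = (3 - 1) mod 4 = 2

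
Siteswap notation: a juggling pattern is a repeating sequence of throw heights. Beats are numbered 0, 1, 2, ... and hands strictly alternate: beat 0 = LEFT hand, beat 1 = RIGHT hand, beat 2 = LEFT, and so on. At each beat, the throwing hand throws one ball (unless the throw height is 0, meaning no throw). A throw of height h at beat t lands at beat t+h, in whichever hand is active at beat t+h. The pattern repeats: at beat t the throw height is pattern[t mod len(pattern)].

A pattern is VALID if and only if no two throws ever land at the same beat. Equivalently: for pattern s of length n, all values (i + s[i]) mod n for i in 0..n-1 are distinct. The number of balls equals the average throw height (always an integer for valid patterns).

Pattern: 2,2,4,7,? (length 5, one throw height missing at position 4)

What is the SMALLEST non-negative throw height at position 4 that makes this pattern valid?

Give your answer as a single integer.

i=0: (0 + 2) mod 5 = 2
i=1: (1 + 2) mod 5 = 3
i=2: (2 + 4) mod 5 = 1
i=3: (3 + 7) mod 5 = 0
i=4: s[i]=? (unknown)
Known residues: [0, 1, 2, 3]; need a permutation of 0..4, so missing residue r = 4
Need (4 + s) mod 5 = 4; smallest s = (4 - 4) mod 5 = 0

Answer: 0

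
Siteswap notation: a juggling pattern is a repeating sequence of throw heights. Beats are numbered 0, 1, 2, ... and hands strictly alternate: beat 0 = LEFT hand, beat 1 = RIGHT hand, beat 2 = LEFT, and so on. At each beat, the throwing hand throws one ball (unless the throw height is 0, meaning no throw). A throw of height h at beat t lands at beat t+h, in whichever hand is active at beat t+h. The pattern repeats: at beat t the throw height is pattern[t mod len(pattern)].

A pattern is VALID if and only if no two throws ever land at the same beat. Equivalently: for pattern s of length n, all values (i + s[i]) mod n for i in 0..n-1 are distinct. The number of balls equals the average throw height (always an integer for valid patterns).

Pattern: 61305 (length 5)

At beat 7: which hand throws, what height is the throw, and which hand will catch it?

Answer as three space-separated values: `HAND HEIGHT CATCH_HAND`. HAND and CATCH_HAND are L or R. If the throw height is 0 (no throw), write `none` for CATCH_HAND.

Answer: R 3 L

Derivation:
Beat 7: 7 mod 2 = 1, so hand = R
Throw height = pattern[7 mod 5] = pattern[2] = 3
Lands at beat 7+3=10, 10 mod 2 = 0, so catch hand = L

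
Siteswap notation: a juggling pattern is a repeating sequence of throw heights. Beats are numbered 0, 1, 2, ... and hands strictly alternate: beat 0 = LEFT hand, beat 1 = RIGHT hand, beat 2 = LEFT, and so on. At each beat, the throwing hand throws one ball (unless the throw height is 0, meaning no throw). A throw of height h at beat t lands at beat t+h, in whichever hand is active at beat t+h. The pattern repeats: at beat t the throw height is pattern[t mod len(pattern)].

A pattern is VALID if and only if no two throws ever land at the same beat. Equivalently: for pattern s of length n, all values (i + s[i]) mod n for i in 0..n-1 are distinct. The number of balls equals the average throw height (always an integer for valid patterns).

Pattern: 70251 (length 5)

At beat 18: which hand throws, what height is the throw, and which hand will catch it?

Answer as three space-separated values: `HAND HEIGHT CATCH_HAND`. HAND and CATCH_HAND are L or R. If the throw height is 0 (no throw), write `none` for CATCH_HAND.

Beat 18: 18 mod 2 = 0, so hand = L
Throw height = pattern[18 mod 5] = pattern[3] = 5
Lands at beat 18+5=23, 23 mod 2 = 1, so catch hand = R

Answer: L 5 R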